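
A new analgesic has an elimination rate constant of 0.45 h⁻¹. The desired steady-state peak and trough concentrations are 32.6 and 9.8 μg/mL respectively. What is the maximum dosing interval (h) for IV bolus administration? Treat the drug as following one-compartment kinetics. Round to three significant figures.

2.67 h

Between IV bolus doses, concentration decays as C = C₀·e^(−kτ), so C_peak/C_trough = e^(kτ).
τ_max = ln(C_peak/C_trough) / k = ln(32.6/9.8) / 0.4500 = 1.202 / 0.4500 = 2.671 h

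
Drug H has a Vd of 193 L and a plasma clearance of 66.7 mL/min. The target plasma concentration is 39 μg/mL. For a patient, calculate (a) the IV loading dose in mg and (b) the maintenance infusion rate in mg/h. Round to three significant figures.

(a) 7530 mg; (b) 156 mg/h

Loading dose = Vd × C = 193.0 × 39 = 7527 mg
Convert clearance: 66.7 mL/min × 60 min/h ÷ 1000 mL/L = 4.002 L/h
Maintenance: replace elimination → rate = CL × Css = 4.002 × 39 = 156.1 mg/h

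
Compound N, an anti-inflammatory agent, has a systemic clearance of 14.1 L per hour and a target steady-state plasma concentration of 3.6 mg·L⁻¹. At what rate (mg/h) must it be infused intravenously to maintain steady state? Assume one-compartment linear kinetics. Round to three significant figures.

50.8 mg/h

Infusion rate = CL · Css = 14.10 L/h × 3.6 mg/L = 50.76 mg/h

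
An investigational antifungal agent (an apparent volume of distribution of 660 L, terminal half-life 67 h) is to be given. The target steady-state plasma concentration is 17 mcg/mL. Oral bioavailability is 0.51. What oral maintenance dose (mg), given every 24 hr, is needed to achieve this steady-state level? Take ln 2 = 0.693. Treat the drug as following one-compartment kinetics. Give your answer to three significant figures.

5460 mg

CL = 0.693 × Vd / t½ = 0.693 × 660.0 / 67 = 6.827 L/h
D = CL × Css × τ / F = 6.827 × 17 × 24 / 0.51 = 5462 mg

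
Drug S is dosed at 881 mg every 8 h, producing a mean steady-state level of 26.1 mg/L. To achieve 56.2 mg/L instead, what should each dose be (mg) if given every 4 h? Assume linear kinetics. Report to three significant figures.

For first-order elimination, Css ∝ F·D/(CL·τ); F and CL are unchanged, so Css ∝ D/τ.
D₂ = D₁ × (Css,target / Css,current) × (τ₂/τ₁) = 881 × (56.2/26.1) × (4/8) = 948.5 mg

949 mg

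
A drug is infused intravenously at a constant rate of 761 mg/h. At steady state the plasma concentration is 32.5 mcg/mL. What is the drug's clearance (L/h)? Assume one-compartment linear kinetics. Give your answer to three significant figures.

At steady state, infusion rate = CL × Css, so CL = rate / Css.
CL = 761 / 32.5 = 23.42 L/h

23.4 L/h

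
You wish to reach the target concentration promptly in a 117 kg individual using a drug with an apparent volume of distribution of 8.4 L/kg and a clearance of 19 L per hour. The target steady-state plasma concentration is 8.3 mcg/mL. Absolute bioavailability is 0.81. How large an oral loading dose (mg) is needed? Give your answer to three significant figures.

Total Vd = 8.4 × 117 = 982.8 L
LD = Vd × C / F = 982.8 × 8.300 / 0.81 = 10070 mg

10100 mg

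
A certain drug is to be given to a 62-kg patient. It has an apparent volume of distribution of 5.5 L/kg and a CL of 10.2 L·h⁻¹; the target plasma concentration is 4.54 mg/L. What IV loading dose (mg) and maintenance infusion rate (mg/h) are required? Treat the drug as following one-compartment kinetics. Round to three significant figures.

(a) 1550 mg; (b) 46.3 mg/h

Total Vd = 5.5 × 62 = 341.0 L
Loading dose = Vd × C = 341.0 × 4.54 = 1548 mg
Maintenance infusion rate = CL × Css = 10.20 × 4.54 = 46.31 mg/h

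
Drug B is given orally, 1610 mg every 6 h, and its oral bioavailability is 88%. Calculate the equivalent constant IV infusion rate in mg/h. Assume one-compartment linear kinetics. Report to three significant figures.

236 mg/h

Equivalent systemic input: infusion rate = F·D/τ.
Rate = 0.88 × 1610 / 6 = 236.1 mg/h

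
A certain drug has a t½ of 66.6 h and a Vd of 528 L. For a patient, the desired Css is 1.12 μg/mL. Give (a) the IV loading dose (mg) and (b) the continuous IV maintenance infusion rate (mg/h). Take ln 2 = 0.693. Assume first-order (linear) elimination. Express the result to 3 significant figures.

(a) 591 mg; (b) 6.15 mg/h

LD = Vd × C = 528.0 × 1.12 = 591.4 mg
CL = 0.693 × Vd / t½ = 0.693 × 528.0 / 66.6 = 5.494 L/h
Infusion rate = CL × Css = 5.494 × 1.12 = 6.153 mg/h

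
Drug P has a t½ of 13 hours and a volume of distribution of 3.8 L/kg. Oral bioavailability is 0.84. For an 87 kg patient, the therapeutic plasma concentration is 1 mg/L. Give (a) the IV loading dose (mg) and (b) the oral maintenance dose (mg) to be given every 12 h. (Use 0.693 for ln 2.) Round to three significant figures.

Total Vd = 3.8 × 87 = 330.6 L
LD = Vd × C = 330.6 × 1 = 330.6 mg
CL = 0.693 × Vd / t½ = 0.693 × 330.6 / 13 = 17.62 L/h
D = CL × Css × τ / F = 17.62 × 1 × 12 / 0.84 = 251.7 mg

(a) 331 mg; (b) 252 mg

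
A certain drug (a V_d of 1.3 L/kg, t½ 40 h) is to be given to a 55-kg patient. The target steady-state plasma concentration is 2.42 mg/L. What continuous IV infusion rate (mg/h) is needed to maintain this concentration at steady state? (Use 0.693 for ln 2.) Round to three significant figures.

3.00 mg/h

Vd(total) = 55 kg × 1.3 L/kg = 71.50 L
CL = 0.693 × Vd / t½ = 0.693 × 71.50 / 40 = 1.239 L/h
Infusion rate = CL × Css = 1.239 × 2.42 = 2.998 mg/h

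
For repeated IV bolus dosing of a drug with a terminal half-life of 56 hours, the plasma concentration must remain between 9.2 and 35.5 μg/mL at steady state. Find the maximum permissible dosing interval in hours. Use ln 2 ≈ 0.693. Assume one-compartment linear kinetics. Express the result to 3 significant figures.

k = 0.693 / t½ = 0.693 / 56 = 0.01238 h⁻¹
Between IV bolus doses, concentration decays as C = C₀·e^(−kτ), so C_peak/C_trough = e^(kτ).
τ_max = ln(C_peak/C_trough) / k = ln(35.5/9.2) / 0.01238 = 1.350 / 0.01238 = 109.0 h

109 h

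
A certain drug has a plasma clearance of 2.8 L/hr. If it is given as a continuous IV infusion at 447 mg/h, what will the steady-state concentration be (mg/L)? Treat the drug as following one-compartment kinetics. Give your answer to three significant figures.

Css = rate / CL = 447 / 2.800 = 159.6 mg/L

160 mg/L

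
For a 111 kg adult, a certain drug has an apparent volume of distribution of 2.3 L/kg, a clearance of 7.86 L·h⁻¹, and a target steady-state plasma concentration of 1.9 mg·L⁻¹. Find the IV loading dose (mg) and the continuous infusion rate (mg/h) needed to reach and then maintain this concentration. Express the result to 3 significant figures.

Vd(total) = 111 kg × 2.3 L/kg = 255.3 L
Loading: fill Vd to C_target → 255.3 L × 1.9 mg/L = 485.1 mg
Maintenance infusion rate = CL × Css = 7.860 × 1.9 = 14.93 mg/h

(a) 485 mg; (b) 14.9 mg/h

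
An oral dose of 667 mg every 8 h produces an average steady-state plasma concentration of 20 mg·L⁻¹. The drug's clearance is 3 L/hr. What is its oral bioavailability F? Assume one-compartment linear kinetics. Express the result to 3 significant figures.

F·D/τ = CL·Css at steady state → F = CL·Css·τ / D.
F = 3 × 20 × 8 / 667 = 0.720

0.720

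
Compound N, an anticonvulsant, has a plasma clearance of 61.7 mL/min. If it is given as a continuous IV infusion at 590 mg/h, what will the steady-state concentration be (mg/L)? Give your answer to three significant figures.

CL = 61.7 mL/min = 61.7 × 0.06 = 3.702 L/h
Css = rate / CL = 590 / 3.702 = 159.4 mg/L

159 mg/L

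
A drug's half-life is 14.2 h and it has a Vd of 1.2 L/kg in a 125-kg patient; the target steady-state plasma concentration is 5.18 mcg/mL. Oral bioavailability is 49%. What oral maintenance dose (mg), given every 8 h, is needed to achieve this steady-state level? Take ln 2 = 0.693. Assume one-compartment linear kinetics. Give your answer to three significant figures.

Vd(total) = 125 kg × 1.2 L/kg = 150.0 L
CL = 0.693 × Vd / t½ = 0.693 × 150.0 / 14.2 = 7.320 L/h
D = CL × Css × τ / F = 7.320 × 5.18 × 8 / 0.49 = 619.1 mg

619 mg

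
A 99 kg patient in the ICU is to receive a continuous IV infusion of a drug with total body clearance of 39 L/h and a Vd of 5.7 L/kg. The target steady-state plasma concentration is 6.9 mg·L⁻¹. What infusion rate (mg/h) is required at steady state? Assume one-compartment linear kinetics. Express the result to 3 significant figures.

269 mg/h

Rate = CL × Css = 39.00 × 6.9 = 269.1 mg/h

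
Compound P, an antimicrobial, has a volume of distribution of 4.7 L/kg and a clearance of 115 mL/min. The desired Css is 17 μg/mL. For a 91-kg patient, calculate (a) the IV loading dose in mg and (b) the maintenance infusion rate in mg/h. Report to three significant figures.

Vd(total) = 91 kg × 4.7 L/kg = 427.7 L
LD = Vd · C_target = 427.7 × 17 = 7271 mg
CL = 115 mL/min = 115 × 0.06 = 6.900 L/h
Maintenance infusion rate = CL × Css = 6.900 × 17 = 117.3 mg/h

(a) 7270 mg; (b) 117 mg/h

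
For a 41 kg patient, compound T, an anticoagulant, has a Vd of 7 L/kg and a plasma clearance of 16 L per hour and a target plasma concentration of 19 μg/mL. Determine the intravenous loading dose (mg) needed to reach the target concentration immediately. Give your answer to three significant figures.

5450 mg

Total Vd = 7 × 41 = 287.0 L
The loading dose fills Vd to the target concentration; clearance is irrelevant here.
LD = Vd × C = 287.0 × 19.00 = 5453 mg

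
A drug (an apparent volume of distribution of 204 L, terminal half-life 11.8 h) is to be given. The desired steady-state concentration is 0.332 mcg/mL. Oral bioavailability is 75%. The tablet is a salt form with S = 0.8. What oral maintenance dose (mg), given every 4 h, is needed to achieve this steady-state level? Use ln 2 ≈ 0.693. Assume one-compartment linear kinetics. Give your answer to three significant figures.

26.5 mg

CL = 0.693 × Vd / t½ = 0.693 × 204.0 / 11.8 = 11.98 L/h
D = CL × Css × τ / F / S = 11.98 × 0.332 × 4 / 0.75 / 0.8 = 26.52 mg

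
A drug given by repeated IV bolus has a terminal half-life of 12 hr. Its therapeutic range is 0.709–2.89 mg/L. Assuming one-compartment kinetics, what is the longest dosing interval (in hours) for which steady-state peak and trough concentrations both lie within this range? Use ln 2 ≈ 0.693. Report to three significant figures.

24.3 h

k = 0.693 / t½ = 0.693 / 12 = 0.05775 h⁻¹
Between IV bolus doses, concentration decays as C = C₀·e^(−kτ), so C_peak/C_trough = e^(kτ).
τ_max = ln(C_peak/C_trough) / k = ln(2.89/0.709) / 0.05775 = 1.405 / 0.05775 = 24.33 h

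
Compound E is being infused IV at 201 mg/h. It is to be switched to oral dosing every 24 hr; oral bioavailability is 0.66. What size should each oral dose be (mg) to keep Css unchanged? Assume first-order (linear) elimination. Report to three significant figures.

To maintain the same Css, the systemic dosing rate must be unchanged: F·D/τ = infusion rate.
D = rate × τ / F = 201 × 24 / 0.66 = 7309 mg

7310 mg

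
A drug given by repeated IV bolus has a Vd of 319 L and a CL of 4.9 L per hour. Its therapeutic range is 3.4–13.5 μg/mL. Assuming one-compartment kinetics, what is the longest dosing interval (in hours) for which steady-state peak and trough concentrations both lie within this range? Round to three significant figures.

k = CL / Vd = 4.900 / 319.0 = 0.01536 h⁻¹
Between IV bolus doses, concentration decays as C = C₀·e^(−kτ), so C_peak/C_trough = e^(kτ).
τ_max = ln(C_peak/C_trough) / k = ln(13.5/3.4) / 0.01536 = 1.379 / 0.01536 = 89.78 h

89.8 h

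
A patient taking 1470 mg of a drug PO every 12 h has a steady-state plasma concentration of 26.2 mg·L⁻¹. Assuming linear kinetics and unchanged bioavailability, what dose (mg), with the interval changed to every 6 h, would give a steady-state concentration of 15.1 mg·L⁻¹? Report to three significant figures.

424 mg

With linear kinetics, Css is proportional to dose rate (D/τ) at fixed clearance.
D₂ = D₁ × (Css,target / Css,current) × (τ₂/τ₁) = 1470 × (15.1/26.2) × (6/12) = 423.6 mg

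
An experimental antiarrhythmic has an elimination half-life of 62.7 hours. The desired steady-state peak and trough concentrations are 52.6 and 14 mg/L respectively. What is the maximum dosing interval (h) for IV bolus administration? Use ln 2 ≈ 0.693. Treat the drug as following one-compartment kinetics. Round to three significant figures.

k = 0.693 / t½ = 0.693 / 62.7 = 0.01105 h⁻¹
Between IV bolus doses, concentration decays as C = C₀·e^(−kτ), so C_peak/C_trough = e^(kτ).
τ_max = ln(C_peak/C_trough) / k = ln(52.6/14) / 0.01105 = 1.324 / 0.01105 = 119.8 h

120 h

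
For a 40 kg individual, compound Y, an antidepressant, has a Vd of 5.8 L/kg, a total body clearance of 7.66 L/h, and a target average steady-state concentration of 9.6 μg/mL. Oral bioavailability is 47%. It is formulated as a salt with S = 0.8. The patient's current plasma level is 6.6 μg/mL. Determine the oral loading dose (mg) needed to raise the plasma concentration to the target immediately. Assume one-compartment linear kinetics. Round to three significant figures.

Total Vd = 5.8 × 40 = 232.0 L
Loading dose depends on Vd (not clearance): it fills the distribution volume.
Concentration deficit ΔC = 9.6 − 6.6 = 3.000 mg/L
LD = Vd × ΔC / F / S = 232.0 × 3.000 / 0.47 / 0.8 = 1851 mg

1850 mg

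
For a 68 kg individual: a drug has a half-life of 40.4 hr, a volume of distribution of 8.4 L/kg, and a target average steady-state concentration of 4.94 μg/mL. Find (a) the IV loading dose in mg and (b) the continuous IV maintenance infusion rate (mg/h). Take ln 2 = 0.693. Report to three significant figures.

(a) 2820 mg; (b) 48.4 mg/h

Total Vd = 8.4 × 68 = 571.2 L
LD = Vd × C = 571.2 × 4.94 = 2822 mg
CL = 0.693 × Vd / t½ = 0.693 × 571.2 / 40.4 = 9.798 L/h
Infusion rate = CL × Css = 9.798 × 4.94 = 48.40 mg/h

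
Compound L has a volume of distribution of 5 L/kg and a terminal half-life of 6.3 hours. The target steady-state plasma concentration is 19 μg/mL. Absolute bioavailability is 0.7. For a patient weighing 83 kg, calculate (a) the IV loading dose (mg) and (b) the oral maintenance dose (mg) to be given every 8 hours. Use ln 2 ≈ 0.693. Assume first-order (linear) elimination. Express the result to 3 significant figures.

(a) 7890 mg; (b) 9910 mg

Vd(total) = 83 kg × 5 L/kg = 415.0 L
LD = Vd × C = 415.0 × 19 = 7885 mg
CL = 0.693 × Vd / t½ = 0.693 × 415.0 / 6.3 = 45.65 L/h
D = CL × Css × τ / F = 45.65 × 19 × 8 / 0.7 = 9913 mg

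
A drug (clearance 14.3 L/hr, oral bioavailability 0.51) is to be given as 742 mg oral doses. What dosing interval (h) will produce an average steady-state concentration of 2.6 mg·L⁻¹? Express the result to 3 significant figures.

F·D/τ = CL·Css → τ = F·D / (CL·Css).
τ = 0.51 × 742 / (14.3 × 2.6) = 10.18 h

10.2 h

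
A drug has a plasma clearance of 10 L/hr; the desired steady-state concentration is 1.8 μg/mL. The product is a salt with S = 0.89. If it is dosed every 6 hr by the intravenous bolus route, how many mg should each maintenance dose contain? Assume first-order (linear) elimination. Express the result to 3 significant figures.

D = CL × Css × τ / S = 10.00 × 1.8 × 6 / 0.89 = 121.3 mg

121 mg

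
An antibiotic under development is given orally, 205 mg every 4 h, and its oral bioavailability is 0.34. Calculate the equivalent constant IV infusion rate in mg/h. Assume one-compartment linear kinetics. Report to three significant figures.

17.4 mg/h

Equivalent systemic input: infusion rate = F·D/τ.
Rate = 0.34 × 205 / 4 = 17.43 mg/h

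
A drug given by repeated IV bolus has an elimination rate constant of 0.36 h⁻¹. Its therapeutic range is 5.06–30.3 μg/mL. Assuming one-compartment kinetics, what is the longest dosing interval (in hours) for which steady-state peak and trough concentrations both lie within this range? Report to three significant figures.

4.97 h

Between IV bolus doses, concentration decays as C = C₀·e^(−kτ), so C_peak/C_trough = e^(kτ).
τ_max = ln(C_peak/C_trough) / k = ln(30.3/5.06) / 0.3600 = 1.790 / 0.3600 = 4.972 h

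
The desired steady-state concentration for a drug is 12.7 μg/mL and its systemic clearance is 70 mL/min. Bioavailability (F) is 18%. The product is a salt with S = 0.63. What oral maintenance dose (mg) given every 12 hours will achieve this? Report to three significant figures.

CL = 70 mL/min × 60/1000 = 4.200 L/h
At steady state, dose per interval replaces the amount cleared in that interval: F·S·D/τ = CL·Css.
D = CL × Css × τ / F / S = 4.200 × 12.7 × 12 / 0.18 / 0.63 = 5644 mg

5640 mg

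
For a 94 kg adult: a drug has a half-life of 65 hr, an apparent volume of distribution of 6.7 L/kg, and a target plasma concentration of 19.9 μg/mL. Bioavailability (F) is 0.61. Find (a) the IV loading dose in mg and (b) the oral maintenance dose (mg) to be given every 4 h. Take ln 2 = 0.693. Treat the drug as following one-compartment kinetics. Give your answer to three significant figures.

Total Vd = 6.7 × 94 = 629.8 L
LD = Vd × C = 629.8 × 19.9 = 12530 mg
CL = 0.693 × Vd / t½ = 0.693 × 629.8 / 65 = 6.715 L/h
D = CL × Css × τ / F = 6.715 × 19.9 × 4 / 0.61 = 876.3 mg

(a) 12500 mg; (b) 876 mg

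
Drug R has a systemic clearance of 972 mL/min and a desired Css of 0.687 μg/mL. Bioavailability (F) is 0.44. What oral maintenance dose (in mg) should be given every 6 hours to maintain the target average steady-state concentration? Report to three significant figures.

CL = 972 mL/min × 60/1000 = 58.32 L/h
D = CL × Css × τ / F = 58.32 × 0.687 × 6 / 0.44 = 546.4 mg

546 mg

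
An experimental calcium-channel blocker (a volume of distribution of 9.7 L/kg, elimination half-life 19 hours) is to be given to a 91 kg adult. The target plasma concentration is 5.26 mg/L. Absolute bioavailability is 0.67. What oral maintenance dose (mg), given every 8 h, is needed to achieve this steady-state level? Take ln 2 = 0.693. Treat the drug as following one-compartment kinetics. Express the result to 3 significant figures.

2020 mg

Total Vd = 9.7 × 91 = 882.7 L
k = 0.693/19 = 0.03647 h⁻¹, so CL = k·Vd = 0.03647 × 882.7 = 32.19 L/h
D = CL × Css × τ / F = 32.19 × 5.26 × 8 / 0.67 = 2022 mg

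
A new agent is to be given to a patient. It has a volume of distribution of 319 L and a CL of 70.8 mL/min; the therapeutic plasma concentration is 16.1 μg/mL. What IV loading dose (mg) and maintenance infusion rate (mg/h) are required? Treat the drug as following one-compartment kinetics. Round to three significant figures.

Loading: fill Vd to C_target → 319.0 L × 16.1 mg/L = 5136 mg
CL = 70.8 mL/min × 60/1000 = 4.248 L/h
Infusion rate = 4.248 L/h × 16.1 mg/L = 68.39 mg/h

(a) 5140 mg; (b) 68.4 mg/h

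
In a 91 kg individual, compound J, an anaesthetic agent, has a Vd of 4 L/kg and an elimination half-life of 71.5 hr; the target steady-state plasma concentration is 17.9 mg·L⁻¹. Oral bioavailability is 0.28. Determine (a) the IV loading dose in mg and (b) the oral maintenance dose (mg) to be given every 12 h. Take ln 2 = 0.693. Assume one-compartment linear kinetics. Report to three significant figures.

Vd = 4 L/kg × 91 kg = 364.0 L
LD = Vd × C = 364.0 × 17.9 = 6516 mg
CL = 0.693 × Vd / t½ = 0.693 × 364.0 / 71.5 = 3.528 L/h
D = CL × Css × τ / F = 3.528 × 17.9 × 12 / 0.28 = 2706 mg

(a) 6520 mg; (b) 2710 mg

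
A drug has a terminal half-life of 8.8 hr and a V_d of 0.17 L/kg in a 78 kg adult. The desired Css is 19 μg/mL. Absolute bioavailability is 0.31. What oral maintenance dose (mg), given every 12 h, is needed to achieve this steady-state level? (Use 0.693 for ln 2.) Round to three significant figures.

768 mg

Total Vd = 0.17 × 78 = 13.26 L
CL = ln 2 · Vd / t½ = 0.693 × 13.26 / 8.8 = 1.044 L/h
D = CL × Css × τ / F = 1.044 × 19 × 12 / 0.31 = 767.8 mg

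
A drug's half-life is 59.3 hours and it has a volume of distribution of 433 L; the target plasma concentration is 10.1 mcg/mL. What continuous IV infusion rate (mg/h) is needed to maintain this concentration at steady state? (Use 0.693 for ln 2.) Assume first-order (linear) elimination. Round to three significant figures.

51.1 mg/h

CL = 0.693 × Vd / t½ = 0.693 × 433.0 / 59.3 = 5.060 L/h
Infusion rate = CL × Css = 5.060 × 10.1 = 51.11 mg/h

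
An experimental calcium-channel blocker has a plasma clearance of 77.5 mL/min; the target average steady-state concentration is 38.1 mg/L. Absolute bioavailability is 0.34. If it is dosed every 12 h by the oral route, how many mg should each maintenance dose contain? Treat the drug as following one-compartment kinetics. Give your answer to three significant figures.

6250 mg

CL = 77.5 mL/min = 77.5 × 0.06 = 4.650 L/h
D = CL × Css × τ / F = 4.650 × 38.1 × 12 / 0.34 = 6253 mg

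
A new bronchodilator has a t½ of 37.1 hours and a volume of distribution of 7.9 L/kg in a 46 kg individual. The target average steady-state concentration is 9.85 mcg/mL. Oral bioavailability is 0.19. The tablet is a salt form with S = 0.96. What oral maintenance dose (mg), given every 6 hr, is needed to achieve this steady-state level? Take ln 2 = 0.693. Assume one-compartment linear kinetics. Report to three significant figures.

2200 mg

Vd = 7.9 L/kg × 46 kg = 363.4 L
CL = ln 2 · Vd / t½ = 0.693 × 363.4 / 37.1 = 6.788 L/h
D = CL × Css × τ / F / S = 6.788 × 9.85 × 6 / 0.19 / 0.96 = 2199 mg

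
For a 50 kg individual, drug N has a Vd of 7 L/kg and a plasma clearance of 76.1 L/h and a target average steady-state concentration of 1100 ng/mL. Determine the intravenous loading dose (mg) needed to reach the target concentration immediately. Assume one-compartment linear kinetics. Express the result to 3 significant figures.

385 mg

Vd(total) = 50 kg × 7 L/kg = 350.0 L
C = 1100 ng/mL = 1.100 mg/L
LD is governed by Vd — clearance does not enter the loading-dose calculation.
LD = Vd × C = 350.0 × 1.100 = 385.0 mg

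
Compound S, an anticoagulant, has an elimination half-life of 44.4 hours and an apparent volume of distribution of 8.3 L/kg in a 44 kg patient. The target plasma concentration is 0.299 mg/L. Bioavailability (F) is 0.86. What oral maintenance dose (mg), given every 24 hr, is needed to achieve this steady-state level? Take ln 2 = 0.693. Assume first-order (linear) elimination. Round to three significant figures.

47.6 mg

Total Vd = 8.3 × 44 = 365.2 L
k = 0.693/44.4 = 0.01561 h⁻¹, so CL = k·Vd = 0.01561 × 365.2 = 5.701 L/h
D = CL × Css × τ / F = 5.701 × 0.299 × 24 / 0.86 = 47.57 mg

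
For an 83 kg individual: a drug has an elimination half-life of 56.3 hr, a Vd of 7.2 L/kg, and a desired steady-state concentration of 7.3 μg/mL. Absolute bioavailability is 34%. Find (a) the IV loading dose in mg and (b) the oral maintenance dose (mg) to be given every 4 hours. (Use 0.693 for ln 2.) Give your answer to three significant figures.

Vd(total) = 83 kg × 7.2 L/kg = 597.6 L
LD = Vd × C = 597.6 × 7.3 = 4362 mg
CL = 0.693 × Vd / t½ = 0.693 × 597.6 / 56.3 = 7.356 L/h
D = CL × Css × τ / F = 7.356 × 7.3 × 4 / 0.34 = 631.8 mg

(a) 4360 mg; (b) 632 mg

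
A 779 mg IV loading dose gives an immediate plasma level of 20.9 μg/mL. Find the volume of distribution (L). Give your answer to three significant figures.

37.3 L

Immediately after an IV bolus, C₀ = Dose / Vd, so Vd = Dose / C₀.
Vd = 779 / 20.9 = 37.27 L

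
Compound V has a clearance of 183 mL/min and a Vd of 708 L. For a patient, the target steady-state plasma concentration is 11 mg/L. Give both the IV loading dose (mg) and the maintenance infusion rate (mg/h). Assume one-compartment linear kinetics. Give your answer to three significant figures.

Loading: fill Vd to C_target → 708.0 L × 11 mg/L = 7788 mg
CL = 183 mL/min × 60/1000 = 10.98 L/h
Maintenance infusion rate = CL × Css = 10.98 × 11 = 120.8 mg/h

(a) 7790 mg; (b) 121 mg/h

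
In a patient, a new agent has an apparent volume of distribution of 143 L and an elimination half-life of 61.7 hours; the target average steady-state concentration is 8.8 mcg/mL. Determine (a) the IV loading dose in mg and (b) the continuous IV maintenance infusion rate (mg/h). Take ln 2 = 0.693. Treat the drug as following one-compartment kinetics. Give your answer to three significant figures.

LD = Vd × C = 143.0 × 8.8 = 1258 mg
CL = 0.693 × Vd / t½ = 0.693 × 143.0 / 61.7 = 1.606 L/h
Infusion rate = CL × Css = 1.606 × 8.8 = 14.13 mg/h

(a) 1260 mg; (b) 14.1 mg/h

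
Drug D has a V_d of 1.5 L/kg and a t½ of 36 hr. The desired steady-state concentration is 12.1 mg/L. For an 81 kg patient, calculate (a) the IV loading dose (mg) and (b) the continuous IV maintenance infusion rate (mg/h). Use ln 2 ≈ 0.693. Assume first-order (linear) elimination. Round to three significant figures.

Vd(total) = 81 kg × 1.5 L/kg = 121.5 L
LD = Vd × C = 121.5 × 12.1 = 1470 mg
CL = 0.693 × Vd / t½ = 0.693 × 121.5 / 36 = 2.339 L/h
Infusion rate = CL × Css = 2.339 × 12.1 = 28.30 mg/h

(a) 1470 mg; (b) 28.3 mg/h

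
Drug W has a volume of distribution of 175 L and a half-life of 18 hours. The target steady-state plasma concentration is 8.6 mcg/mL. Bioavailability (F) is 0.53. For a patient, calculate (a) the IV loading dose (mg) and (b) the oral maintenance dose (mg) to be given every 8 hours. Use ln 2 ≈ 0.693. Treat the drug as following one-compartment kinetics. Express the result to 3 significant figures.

(a) 1510 mg; (b) 875 mg

LD = Vd × C = 175.0 × 8.6 = 1505 mg
CL = 0.693 × Vd / t½ = 0.693 × 175.0 / 18 = 6.738 L/h
D = CL × Css × τ / F = 6.738 × 8.6 × 8 / 0.53 = 874.7 mg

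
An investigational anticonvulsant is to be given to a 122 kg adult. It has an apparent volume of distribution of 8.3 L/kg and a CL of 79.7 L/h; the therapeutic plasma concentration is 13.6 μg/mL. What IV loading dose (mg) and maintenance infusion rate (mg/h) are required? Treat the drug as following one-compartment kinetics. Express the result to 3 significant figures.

(a) 13800 mg; (b) 1080 mg/h

Vd = 8.3 L/kg × 122 kg = 1013 L
Loading: fill Vd to C_target → 1013 L × 13.6 mg/L = 13780 mg
Maintenance: replace elimination → rate = CL × Css = 79.70 × 13.6 = 1084 mg/h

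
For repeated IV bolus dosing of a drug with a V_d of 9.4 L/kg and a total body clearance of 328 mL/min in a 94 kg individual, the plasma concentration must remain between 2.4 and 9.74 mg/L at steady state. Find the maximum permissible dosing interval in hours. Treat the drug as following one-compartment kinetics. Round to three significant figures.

Total Vd = 9.4 × 94 = 883.6 L
Convert clearance: 328 mL/min × 60 min/h ÷ 1000 mL/L = 19.68 L/h
k = CL / Vd = 19.68 / 883.6 = 0.02227 h⁻¹
Between IV bolus doses, concentration decays as C = C₀·e^(−kτ), so C_peak/C_trough = e^(kτ).
τ_max = ln(C_peak/C_trough) / k = ln(9.74/2.4) / 0.02227 = 1.401 / 0.02227 = 62.91 h

62.9 h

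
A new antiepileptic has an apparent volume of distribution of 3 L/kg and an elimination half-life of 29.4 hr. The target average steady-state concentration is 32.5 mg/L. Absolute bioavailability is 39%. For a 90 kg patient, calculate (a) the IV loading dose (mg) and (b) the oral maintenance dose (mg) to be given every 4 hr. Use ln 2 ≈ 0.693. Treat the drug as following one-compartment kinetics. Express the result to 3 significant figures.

Total Vd = 3 × 90 = 270.0 L
LD = Vd × C = 270.0 × 32.5 = 8775 mg
CL = 0.693 × Vd / t½ = 0.693 × 270.0 / 29.4 = 6.364 L/h
D = CL × Css × τ / F = 6.364 × 32.5 × 4 / 0.39 = 2121 mg

(a) 8780 mg; (b) 2120 mg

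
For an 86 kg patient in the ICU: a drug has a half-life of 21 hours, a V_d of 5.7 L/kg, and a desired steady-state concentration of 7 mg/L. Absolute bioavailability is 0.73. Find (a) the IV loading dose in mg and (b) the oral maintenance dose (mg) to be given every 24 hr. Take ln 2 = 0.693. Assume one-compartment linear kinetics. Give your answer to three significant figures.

(a) 3430 mg; (b) 3720 mg

Vd(total) = 86 kg × 5.7 L/kg = 490.2 L
LD = Vd × C = 490.2 × 7 = 3431 mg
CL = 0.693 × Vd / t½ = 0.693 × 490.2 / 21 = 16.18 L/h
D = CL × Css × τ / F = 16.18 × 7 × 24 / 0.73 = 3724 mg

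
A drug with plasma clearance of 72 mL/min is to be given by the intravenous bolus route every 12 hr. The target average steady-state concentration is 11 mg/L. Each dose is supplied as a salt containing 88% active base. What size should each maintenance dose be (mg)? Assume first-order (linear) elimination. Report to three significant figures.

648 mg

CL = 72 mL/min × 60/1000 = 4.320 L/h
D = CL × Css × τ / S = 4.320 × 11 × 12 / 0.88 = 648.0 mg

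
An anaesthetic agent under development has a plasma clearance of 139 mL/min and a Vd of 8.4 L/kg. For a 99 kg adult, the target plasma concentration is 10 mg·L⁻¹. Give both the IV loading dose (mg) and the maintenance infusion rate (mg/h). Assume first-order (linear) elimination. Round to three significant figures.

(a) 8320 mg; (b) 83.4 mg/h

Vd(total) = 99 kg × 8.4 L/kg = 831.6 L
Loading dose = Vd × C = 831.6 × 10 = 8316 mg
Convert clearance: 139 mL/min × 60 min/h ÷ 1000 mL/L = 8.340 L/h
Infusion rate = 8.340 L/h × 10 mg/L = 83.40 mg/h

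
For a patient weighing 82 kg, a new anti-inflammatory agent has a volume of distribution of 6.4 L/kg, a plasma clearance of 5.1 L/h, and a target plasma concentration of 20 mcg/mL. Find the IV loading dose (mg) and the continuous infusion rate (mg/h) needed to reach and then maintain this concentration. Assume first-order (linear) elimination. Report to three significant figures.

Vd(total) = 82 kg × 6.4 L/kg = 524.8 L
LD = Vd · C_target = 524.8 × 20 = 10500 mg
Maintenance infusion rate = CL × Css = 5.100 × 20 = 102.0 mg/h

(a) 10500 mg; (b) 102 mg/h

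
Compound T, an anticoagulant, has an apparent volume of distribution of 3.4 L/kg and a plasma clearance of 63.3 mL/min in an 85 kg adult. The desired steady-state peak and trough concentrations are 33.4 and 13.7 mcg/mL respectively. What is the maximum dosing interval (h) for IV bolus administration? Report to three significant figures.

67.8 h

Vd = 3.4 L/kg × 85 kg = 289.0 L
CL = 63.3 mL/min × 60/1000 = 3.798 L/h
k = CL / Vd = 3.798 / 289.0 = 0.01314 h⁻¹
Between IV bolus doses, concentration decays as C = C₀·e^(−kτ), so C_peak/C_trough = e^(kτ).
τ_max = ln(C_peak/C_trough) / k = ln(33.4/13.7) / 0.01314 = 0.8912 / 0.01314 = 67.82 h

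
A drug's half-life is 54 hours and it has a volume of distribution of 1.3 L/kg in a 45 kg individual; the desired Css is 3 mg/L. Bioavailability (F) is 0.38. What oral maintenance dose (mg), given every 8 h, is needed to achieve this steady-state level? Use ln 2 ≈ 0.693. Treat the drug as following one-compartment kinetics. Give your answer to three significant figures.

47.4 mg

Vd(total) = 45 kg × 1.3 L/kg = 58.50 L
CL = 0.693 × Vd / t½ = 0.693 × 58.50 / 54 = 0.7508 L/h
D = CL × Css × τ / F = 0.7508 × 3 × 8 / 0.38 = 47.42 mg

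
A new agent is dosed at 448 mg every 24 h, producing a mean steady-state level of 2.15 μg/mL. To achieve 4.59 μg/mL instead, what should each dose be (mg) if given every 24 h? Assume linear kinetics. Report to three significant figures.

956 mg

With linear kinetics, Css is proportional to dose rate (D/τ) at fixed clearance.
D₂ = D₁ × (Css,target / Css,current) = 448 × 4.59/2.15 = 956.4 mg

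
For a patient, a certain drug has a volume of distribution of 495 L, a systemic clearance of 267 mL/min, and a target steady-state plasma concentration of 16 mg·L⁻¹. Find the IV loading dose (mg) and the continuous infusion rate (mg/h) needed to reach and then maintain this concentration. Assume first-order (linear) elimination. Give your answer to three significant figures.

(a) 7920 mg; (b) 256 mg/h

Loading: fill Vd to C_target → 495.0 L × 16 mg/L = 7920 mg
Convert clearance: 267 mL/min × 60 min/h ÷ 1000 mL/L = 16.02 L/h
Infusion rate = 16.02 L/h × 16 mg/L = 256.3 mg/h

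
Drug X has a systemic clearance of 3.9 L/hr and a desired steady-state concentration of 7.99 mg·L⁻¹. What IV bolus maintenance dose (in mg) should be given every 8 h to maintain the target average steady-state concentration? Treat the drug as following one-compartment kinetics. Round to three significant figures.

D = CL × Css × τ = 3.900 × 7.99 × 8 = 249.3 mg

249 mg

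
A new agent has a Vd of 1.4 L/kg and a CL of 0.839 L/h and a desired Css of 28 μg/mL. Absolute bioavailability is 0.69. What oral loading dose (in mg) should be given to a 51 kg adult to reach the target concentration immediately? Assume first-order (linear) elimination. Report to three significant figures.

Total Vd = 1.4 × 51 = 71.40 L
The loading dose fills Vd to the target concentration.
LD = Vd × C / F = 71.40 × 28.00 / 0.69 = 2897 mg

2900 mg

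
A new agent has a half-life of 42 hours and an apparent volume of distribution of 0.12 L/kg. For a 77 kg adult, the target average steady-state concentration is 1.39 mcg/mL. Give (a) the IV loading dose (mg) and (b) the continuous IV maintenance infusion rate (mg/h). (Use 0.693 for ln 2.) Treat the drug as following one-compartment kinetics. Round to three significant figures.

Vd(total) = 77 kg × 0.12 L/kg = 9.240 L
LD = Vd × C = 9.240 × 1.39 = 12.84 mg
CL = 0.693 × Vd / t½ = 0.693 × 9.240 / 42 = 0.1525 L/h
Infusion rate = CL × Css = 0.1525 × 1.39 = 0.2120 mg/h

(a) 12.8 mg; (b) 0.212 mg/h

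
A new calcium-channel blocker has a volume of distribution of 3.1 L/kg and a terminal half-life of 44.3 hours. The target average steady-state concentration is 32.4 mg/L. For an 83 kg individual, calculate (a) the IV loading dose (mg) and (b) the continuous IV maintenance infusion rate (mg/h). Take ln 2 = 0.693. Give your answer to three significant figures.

Total Vd = 3.1 × 83 = 257.3 L
LD = Vd × C = 257.3 × 32.4 = 8337 mg
CL = 0.693 × Vd / t½ = 0.693 × 257.3 / 44.3 = 4.025 L/h
Infusion rate = CL × Css = 4.025 × 32.4 = 130.4 mg/h

(a) 8340 mg; (b) 130 mg/h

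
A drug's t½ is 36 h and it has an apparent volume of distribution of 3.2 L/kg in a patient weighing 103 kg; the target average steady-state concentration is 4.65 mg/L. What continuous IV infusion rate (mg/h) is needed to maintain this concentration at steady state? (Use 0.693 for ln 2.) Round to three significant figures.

Total Vd = 3.2 × 103 = 329.6 L
CL = ln 2 · Vd / t½ = 0.693 × 329.6 / 36 = 6.345 L/h
Infusion rate = CL × Css = 6.345 × 4.65 = 29.50 mg/h

29.5 mg/h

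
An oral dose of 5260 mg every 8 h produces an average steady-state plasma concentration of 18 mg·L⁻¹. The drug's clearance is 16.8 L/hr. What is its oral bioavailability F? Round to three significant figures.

0.460

F·D/τ = CL·Css at steady state → F = CL·Css·τ / D.
F = 16.8 × 18 × 8 / 5260 = 0.460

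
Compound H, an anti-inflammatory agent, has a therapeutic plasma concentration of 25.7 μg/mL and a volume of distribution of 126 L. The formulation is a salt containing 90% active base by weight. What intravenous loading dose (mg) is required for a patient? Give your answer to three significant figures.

3600 mg

The loading dose fills Vd to the target concentration.
LD = Vd × C / S = 126.0 × 25.70 / 0.9 = 3598 mg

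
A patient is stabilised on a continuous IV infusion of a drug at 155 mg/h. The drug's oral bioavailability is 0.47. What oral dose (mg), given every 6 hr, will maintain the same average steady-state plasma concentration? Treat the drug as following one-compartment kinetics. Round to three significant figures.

To maintain the same Css, the systemic dosing rate must be unchanged: F·D/τ = infusion rate.
D = rate × τ / F = 155 × 6 / 0.47 = 1979 mg

1980 mg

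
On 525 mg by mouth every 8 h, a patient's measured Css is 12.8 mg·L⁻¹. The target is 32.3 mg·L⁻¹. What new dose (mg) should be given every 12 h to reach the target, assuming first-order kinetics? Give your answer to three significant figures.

With linear kinetics, Css is proportional to dose rate (D/τ) at fixed clearance.
D₂ = D₁ × (Css,target / Css,current) × (τ₂/τ₁) = 525 × (32.3/12.8) × (12/8) = 1987 mg

1990 mg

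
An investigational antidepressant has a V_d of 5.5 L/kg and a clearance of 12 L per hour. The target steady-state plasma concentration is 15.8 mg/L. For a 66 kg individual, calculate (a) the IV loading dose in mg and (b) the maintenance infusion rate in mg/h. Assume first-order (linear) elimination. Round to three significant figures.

Total Vd = 5.5 × 66 = 363.0 L
Loading dose = Vd × C = 363.0 × 15.8 = 5735 mg
Maintenance: replace elimination → rate = CL × Css = 12.00 × 15.8 = 189.6 mg/h

(a) 5740 mg; (b) 190 mg/h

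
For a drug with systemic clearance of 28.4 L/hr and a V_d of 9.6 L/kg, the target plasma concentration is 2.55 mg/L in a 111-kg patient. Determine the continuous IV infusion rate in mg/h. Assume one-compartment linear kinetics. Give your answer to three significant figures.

At steady state, infusion rate equals elimination rate: rate in = CL × Css.
Rate = CL × Css = 28.40 × 2.55 = 72.42 mg/h

72.4 mg/h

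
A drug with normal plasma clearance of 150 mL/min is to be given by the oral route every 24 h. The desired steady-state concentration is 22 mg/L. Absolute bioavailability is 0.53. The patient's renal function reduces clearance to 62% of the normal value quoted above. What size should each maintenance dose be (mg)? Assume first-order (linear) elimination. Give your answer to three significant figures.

CL = 150 mL/min × 60/1000 = 9.000 L/h
Patient clearance = 0.62 × 9.000 = 5.580 L/h
D = CL × Css × τ / F = 5.580 × 22 × 24 / 0.53 = 5559 mg

5560 mg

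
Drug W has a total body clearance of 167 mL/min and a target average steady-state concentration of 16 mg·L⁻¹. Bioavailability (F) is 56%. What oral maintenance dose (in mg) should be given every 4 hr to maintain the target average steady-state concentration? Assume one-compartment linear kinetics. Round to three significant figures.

1150 mg

CL = 167 mL/min = 167 × 0.06 = 10.02 L/h
D = CL × Css × τ / F = 10.02 × 16 × 4 / 0.56 = 1145 mg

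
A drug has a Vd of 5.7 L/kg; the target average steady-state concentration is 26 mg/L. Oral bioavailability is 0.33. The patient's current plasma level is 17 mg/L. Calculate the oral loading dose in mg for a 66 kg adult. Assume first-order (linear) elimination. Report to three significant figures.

10300 mg

Vd = 5.7 L/kg × 66 kg = 376.2 L
Concentration deficit ΔC = 26 − 17 = 9.000 mg/L
LD = Vd × ΔC / F = 376.2 × 9.000 / 0.33 = 10260 mg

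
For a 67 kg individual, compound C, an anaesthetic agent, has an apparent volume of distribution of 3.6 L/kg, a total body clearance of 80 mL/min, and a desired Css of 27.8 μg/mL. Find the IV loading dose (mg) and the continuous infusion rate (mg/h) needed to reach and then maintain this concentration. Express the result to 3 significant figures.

(a) 6710 mg; (b) 133 mg/h

Vd(total) = 67 kg × 3.6 L/kg = 241.2 L
Loading: fill Vd to C_target → 241.2 L × 27.8 mg/L = 6705 mg
CL = 80 mL/min = 80 × 0.06 = 4.800 L/h
Maintenance: replace elimination → rate = CL × Css = 4.800 × 27.8 = 133.4 mg/h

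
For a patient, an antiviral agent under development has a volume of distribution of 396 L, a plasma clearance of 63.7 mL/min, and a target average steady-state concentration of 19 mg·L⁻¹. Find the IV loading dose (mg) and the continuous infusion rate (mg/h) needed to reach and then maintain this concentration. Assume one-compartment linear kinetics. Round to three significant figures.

(a) 7520 mg; (b) 72.6 mg/h

Loading dose = Vd × C = 396.0 × 19 = 7524 mg
Convert clearance: 63.7 mL/min × 60 min/h ÷ 1000 mL/L = 3.822 L/h
Maintenance infusion rate = CL × Css = 3.822 × 19 = 72.62 mg/h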